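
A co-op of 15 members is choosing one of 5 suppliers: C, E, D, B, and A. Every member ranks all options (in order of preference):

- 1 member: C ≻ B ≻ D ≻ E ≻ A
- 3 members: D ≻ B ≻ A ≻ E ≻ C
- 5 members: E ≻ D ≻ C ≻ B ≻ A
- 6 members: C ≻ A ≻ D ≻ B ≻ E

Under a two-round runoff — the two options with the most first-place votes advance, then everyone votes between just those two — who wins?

Round 1 first-place votes: C 7, E 5, D 3, B 0, A 0.
C and E advance.
Runoff: C is preferred to E by 7 voters; E by 8.
E wins the runoff.

E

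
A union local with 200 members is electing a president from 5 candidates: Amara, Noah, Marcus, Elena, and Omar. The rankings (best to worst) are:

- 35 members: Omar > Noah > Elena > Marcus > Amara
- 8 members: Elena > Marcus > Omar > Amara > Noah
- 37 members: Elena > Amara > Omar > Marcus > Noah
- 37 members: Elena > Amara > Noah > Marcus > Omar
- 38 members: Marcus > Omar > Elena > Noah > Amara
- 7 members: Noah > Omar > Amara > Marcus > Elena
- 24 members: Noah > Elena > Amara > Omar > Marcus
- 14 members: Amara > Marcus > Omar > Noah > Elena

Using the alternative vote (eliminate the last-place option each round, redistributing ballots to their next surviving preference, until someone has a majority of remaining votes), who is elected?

Elena

Round 1: Amara 14, Noah 31, Marcus 38, Elena 82, Omar 35. Eliminate Amara.
Round 2: Noah 31, Marcus 52, Elena 82, Omar 35. Eliminate Noah.
Round 3: Marcus 52, Elena 106, Omar 42. Elena has a majority.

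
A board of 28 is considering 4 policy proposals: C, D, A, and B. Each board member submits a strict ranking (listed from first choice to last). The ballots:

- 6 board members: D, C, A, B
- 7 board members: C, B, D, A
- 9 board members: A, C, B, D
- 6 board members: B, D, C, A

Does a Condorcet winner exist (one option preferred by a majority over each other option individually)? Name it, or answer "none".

C

C vs D: 16–12 for C.
C vs A: 19–9 for C.
C vs B: 22–6 for C.
C beats every other option head-to-head.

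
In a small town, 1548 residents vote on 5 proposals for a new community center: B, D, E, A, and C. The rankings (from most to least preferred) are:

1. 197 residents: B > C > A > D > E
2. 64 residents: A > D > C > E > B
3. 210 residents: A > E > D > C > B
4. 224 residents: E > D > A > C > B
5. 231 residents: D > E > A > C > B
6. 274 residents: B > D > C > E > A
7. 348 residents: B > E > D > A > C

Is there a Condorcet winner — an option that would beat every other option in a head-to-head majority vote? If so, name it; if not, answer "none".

B

B vs D: 819–729 for B.
B vs E: 819–729 for B.
B vs A: 819–729 for B.
B vs C: 819–729 for B.
B beats every other option head-to-head.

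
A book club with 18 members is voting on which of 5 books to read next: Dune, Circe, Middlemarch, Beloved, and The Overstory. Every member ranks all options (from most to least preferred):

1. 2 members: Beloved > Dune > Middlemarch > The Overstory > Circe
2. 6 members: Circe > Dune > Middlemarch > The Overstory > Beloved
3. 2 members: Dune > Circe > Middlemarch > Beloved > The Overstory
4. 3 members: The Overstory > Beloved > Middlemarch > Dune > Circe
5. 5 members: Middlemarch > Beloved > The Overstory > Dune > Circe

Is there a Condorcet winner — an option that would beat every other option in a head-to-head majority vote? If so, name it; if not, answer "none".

Checking pairwise contests:
Beloved beats Dune 10–8.
Dune beats Circe 12–6.
Dune beats Middlemarch 10–8.
Middlemarch beats Beloved 13–5.
Dune beats The Overstory 10–8.
Every option loses at least one head-to-head, so there is no Condorcet winner.

none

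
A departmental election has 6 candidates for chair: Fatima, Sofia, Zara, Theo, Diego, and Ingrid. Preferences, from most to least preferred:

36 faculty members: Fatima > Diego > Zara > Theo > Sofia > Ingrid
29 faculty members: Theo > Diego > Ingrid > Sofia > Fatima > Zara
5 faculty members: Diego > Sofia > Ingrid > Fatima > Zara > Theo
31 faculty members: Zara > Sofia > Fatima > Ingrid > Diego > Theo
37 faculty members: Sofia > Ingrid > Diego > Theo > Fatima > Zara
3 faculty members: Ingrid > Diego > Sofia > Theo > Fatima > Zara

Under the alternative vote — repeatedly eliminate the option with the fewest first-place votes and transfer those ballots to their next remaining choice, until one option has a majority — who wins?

Sofia

Round 1: Fatima 36, Sofia 37, Zara 31, Theo 29, Diego 5, Ingrid 3. Eliminate Ingrid.
Round 2: Fatima 36, Sofia 37, Zara 31, Theo 29, Diego 8. Eliminate Diego.
Round 3: Fatima 36, Sofia 45, Zara 31, Theo 29. Eliminate Theo.
Round 4: Fatima 36, Sofia 74, Zara 31. Sofia has a majority.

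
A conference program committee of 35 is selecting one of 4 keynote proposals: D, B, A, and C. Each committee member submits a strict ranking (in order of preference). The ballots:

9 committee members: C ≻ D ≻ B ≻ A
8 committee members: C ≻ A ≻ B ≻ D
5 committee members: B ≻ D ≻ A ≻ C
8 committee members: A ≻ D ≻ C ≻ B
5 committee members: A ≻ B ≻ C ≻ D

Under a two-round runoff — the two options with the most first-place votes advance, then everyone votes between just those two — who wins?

Round 1 first-place votes: D 0, B 5, A 13, C 17.
C and A advance.
Runoff: C is preferred to A by 17 voters; A by 18.
A wins the runoff.

A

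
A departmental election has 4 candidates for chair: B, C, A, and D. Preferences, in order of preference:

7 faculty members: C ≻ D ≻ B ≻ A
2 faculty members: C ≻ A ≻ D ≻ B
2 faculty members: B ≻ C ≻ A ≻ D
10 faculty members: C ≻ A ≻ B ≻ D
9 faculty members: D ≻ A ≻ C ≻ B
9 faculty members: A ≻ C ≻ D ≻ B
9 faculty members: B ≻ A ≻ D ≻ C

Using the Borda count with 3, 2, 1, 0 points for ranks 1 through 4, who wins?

B: 7·1 + 2·0 + 2·3 + 10·1 + 9·0 + 9·0 + 9·3 = 50
C: 7·3 + 2·3 + 2·2 + 10·3 + 9·1 + 9·2 + 9·0 = 88
A: 7·0 + 2·2 + 2·1 + 10·2 + 9·2 + 9·3 + 9·2 = 89
D: 7·2 + 2·1 + 2·0 + 10·0 + 9·3 + 9·1 + 9·1 = 61
A has the highest Borda score (89).

A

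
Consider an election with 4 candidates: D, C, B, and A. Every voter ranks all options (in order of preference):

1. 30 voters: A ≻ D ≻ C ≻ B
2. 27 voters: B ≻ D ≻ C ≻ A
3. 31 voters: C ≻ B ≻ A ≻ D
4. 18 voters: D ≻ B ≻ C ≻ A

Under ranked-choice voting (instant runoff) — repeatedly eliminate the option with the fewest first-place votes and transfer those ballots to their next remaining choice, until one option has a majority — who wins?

Round 1: D 18, C 31, B 27, A 30. Eliminate D.
Round 2: C 31, B 45, A 30. Eliminate A.
Round 3: C 61, B 45. C has a majority.

C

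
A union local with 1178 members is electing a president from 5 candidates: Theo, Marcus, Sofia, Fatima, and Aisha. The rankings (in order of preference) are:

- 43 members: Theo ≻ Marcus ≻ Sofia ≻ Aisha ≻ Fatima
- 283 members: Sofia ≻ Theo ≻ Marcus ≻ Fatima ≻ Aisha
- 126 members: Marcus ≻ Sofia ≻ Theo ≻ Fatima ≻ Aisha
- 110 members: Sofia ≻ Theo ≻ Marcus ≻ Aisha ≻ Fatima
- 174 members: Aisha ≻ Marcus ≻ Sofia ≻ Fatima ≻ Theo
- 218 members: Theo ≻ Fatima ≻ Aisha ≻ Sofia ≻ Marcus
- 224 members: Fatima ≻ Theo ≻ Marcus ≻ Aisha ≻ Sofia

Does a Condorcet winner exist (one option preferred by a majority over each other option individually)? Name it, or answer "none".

Checking pairwise contests:
Sofia beats Theo 693–485.
Theo beats Marcus 878–300.
Aisha beats Sofia 616–562.
Theo beats Fatima 780–398.
Theo beats Aisha 1004–174.
Every option loses at least one head-to-head, so there is no Condorcet winner.

none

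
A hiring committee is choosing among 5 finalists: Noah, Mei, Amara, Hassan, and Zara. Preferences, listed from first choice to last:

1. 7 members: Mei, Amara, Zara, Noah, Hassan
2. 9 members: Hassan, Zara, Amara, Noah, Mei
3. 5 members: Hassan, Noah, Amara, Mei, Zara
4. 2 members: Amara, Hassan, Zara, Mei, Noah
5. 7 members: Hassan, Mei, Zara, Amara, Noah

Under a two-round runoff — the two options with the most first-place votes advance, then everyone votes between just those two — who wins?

Round 1 first-place votes: Noah 0, Mei 7, Amara 2, Hassan 21, Zara 0.
Hassan and Mei advance.
Runoff: Hassan is preferred to Mei by 23 voters; Mei by 7.
Hassan wins the runoff.

Hassan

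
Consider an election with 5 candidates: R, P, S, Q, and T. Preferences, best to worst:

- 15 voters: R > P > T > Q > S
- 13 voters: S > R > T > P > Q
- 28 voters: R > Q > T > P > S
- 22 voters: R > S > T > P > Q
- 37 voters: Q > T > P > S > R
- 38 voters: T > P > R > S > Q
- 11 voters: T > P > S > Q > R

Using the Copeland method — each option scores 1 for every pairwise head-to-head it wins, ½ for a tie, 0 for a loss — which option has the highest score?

T

R: beats S and Q; loses to P and T → score 2.
P: beats R, S, and Q; loses to T → score 3.
S: beats Q; loses to R, P, and T → score 1.
Q: loses to R, P, S, and T → score 0.
T: beats R, P, S, and Q → score 4.
T has the best pairwise record.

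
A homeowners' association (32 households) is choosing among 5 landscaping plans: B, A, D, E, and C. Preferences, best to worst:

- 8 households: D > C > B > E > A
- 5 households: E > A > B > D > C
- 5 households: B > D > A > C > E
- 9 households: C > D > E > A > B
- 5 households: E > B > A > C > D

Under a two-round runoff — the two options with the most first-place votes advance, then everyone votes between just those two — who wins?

Round 1 first-place votes: B 5, A 0, D 8, E 10, C 9.
E and C advance.
Runoff: E is preferred to C by 10 voters; C by 22.
C wins the runoff.

C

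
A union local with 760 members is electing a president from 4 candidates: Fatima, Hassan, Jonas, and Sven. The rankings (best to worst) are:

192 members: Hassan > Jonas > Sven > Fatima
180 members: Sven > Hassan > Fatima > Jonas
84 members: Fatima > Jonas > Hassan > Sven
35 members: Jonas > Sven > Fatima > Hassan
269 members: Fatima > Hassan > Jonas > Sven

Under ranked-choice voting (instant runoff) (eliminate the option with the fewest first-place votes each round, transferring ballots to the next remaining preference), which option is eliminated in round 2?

Hassan

Round 1: Fatima 353, Hassan 192, Jonas 35, Sven 180. Eliminate Jonas.
Round 2: Fatima 353, Hassan 192, Sven 215. Eliminate Hassan.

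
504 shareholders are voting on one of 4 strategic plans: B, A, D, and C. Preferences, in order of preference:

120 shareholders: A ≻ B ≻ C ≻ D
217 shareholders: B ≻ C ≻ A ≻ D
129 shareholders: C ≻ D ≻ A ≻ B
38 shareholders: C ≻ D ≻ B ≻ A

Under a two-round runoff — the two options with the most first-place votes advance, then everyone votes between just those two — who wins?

B

Round 1 first-place votes: B 217, A 120, D 0, C 167.
B and C advance.
Runoff: B is preferred to C by 337 voters; C by 167.
B wins the runoff.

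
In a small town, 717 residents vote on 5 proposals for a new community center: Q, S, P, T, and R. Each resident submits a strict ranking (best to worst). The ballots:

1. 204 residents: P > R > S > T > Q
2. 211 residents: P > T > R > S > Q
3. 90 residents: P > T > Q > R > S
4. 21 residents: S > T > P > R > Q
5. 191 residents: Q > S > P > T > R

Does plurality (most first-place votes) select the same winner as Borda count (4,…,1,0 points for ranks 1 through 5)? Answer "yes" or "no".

yes

Plurality — first-place votes: Q 191, S 21, P 505, T 0, R 0. Winner: P.
Borda — scores: Q 944, S 1276, P 2444, T 1361, R 1145. Winner: P.
The two methods agree.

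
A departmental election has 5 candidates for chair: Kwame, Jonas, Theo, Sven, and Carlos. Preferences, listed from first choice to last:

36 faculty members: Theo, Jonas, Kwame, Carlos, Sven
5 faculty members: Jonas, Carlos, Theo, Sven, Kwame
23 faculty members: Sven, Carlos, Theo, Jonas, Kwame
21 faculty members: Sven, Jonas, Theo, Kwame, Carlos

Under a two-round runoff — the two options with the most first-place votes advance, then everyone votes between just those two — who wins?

Sven

Round 1 first-place votes: Kwame 0, Jonas 5, Theo 36, Sven 44, Carlos 0.
Sven and Theo advance.
Runoff: Sven is preferred to Theo by 44 voters; Theo by 41.
Sven wins the runoff.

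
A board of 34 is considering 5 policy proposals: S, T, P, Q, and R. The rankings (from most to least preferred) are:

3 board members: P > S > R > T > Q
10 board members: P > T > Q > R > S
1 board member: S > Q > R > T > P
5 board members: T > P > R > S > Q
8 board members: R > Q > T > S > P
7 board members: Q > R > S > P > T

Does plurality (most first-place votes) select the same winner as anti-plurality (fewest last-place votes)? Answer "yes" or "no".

Plurality — first-place votes: S 1, T 5, P 13, Q 7, R 8. Winner: P.
Anti-plurality — last-place votes: S 10, T 7, P 9, Q 8, R 0. Winner: R.
The two methods disagree.

no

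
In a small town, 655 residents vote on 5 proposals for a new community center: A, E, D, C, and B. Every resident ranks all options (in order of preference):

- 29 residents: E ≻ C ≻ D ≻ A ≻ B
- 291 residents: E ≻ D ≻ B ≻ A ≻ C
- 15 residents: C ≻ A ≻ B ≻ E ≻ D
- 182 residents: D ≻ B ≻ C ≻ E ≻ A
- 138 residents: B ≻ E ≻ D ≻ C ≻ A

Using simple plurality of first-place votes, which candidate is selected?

E

First-place votes: A 0, E 320, D 182, C 15, B 138.
E has the most first-place votes.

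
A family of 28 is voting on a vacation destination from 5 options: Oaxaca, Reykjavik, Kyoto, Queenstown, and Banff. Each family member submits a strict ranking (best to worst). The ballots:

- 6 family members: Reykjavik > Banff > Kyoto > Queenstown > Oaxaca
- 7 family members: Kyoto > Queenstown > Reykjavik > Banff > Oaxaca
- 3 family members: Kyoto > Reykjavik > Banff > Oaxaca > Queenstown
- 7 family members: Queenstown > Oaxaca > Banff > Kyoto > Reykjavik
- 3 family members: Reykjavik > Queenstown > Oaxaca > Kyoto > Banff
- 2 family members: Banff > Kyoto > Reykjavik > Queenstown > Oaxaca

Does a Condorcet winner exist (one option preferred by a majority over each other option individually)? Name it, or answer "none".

none

Checking pairwise contests:
Reykjavik beats Oaxaca 21–7.
Kyoto beats Reykjavik 19–9.
Banff beats Kyoto 15–13.
Kyoto beats Queenstown 18–10.
Reykjavik beats Banff 19–9.
Every option loses at least one head-to-head, so there is no Condorcet winner.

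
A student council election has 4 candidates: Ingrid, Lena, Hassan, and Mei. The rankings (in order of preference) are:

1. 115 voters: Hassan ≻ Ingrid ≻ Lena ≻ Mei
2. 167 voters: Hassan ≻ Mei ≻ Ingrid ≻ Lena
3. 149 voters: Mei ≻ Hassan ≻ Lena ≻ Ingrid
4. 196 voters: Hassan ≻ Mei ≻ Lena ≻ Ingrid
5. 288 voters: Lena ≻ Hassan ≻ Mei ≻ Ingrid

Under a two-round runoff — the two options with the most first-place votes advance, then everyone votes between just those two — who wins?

Round 1 first-place votes: Ingrid 0, Lena 288, Hassan 478, Mei 149.
Hassan and Lena advance.
Runoff: Hassan is preferred to Lena by 627 voters; Lena by 288.
Hassan wins the runoff.

Hassan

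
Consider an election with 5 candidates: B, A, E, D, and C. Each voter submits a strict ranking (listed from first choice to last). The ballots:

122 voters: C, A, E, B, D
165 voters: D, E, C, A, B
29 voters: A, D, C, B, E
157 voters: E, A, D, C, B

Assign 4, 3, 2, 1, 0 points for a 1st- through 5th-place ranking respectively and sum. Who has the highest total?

E

B: 122·1 + 165·0 + 29·1 + 157·0 = 151
A: 122·3 + 165·1 + 29·4 + 157·3 = 1118
E: 122·2 + 165·3 + 29·0 + 157·4 = 1367
D: 122·0 + 165·4 + 29·3 + 157·2 = 1061
C: 122·4 + 165·2 + 29·2 + 157·1 = 1033
E has the highest Borda score (1367).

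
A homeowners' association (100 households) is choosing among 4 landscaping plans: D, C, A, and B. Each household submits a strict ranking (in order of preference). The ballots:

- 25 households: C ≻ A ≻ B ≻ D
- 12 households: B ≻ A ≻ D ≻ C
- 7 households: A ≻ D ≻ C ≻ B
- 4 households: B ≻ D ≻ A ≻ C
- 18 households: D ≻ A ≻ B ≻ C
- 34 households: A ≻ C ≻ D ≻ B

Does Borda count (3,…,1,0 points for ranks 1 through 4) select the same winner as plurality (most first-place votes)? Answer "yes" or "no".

Borda — scores: D 122, C 150, A 237, B 91. Winner: A.
Plurality — first-place votes: D 18, C 25, A 41, B 16. Winner: A.
The two methods agree.

yes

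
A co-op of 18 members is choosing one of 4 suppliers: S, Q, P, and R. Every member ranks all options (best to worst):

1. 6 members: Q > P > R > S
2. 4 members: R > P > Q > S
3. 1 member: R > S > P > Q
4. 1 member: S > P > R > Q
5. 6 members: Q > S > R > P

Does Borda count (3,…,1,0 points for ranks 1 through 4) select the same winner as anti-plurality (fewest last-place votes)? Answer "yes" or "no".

Borda — scores: S 17, Q 40, P 23, R 28. Winner: Q.
Anti-plurality — last-place votes: S 10, Q 2, P 6, R 0. Winner: R.
The two methods disagree.

no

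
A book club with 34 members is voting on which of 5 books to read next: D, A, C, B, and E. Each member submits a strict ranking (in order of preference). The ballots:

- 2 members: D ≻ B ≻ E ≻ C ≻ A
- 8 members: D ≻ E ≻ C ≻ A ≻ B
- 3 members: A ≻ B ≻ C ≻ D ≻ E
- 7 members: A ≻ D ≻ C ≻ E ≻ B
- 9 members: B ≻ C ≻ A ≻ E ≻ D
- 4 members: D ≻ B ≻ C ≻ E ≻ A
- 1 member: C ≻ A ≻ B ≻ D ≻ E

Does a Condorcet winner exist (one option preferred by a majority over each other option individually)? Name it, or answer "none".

Checking pairwise contests:
A beats D 20–14.
C beats A 24–10.
D beats C 21–13.
D beats B 21–13.
D beats E 25–9.
Every option loses at least one head-to-head, so there is no Condorcet winner.

none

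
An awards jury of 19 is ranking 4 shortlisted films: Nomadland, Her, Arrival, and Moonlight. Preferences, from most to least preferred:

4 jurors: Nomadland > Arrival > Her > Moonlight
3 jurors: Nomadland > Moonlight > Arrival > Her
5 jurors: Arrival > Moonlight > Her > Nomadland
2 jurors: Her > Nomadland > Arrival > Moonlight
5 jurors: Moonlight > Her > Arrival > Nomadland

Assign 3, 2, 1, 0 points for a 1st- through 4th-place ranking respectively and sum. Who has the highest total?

Nomadland: 4·3 + 3·3 + 5·0 + 2·2 + 5·0 = 25
Her: 4·1 + 3·0 + 5·1 + 2·3 + 5·2 = 25
Arrival: 4·2 + 3·1 + 5·3 + 2·1 + 5·1 = 33
Moonlight: 4·0 + 3·2 + 5·2 + 2·0 + 5·3 = 31
Arrival has the highest Borda score (33).

Arrival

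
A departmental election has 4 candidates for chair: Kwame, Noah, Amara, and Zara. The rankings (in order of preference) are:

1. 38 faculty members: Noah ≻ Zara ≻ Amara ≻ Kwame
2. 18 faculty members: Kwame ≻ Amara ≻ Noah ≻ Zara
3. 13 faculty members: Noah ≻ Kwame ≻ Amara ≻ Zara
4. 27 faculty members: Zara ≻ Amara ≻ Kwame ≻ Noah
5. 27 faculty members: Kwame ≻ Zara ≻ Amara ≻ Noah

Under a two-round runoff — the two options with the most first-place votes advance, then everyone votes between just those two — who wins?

Round 1 first-place votes: Kwame 45, Noah 51, Amara 0, Zara 27.
Noah and Kwame advance.
Runoff: Noah is preferred to Kwame by 51 voters; Kwame by 72.
Kwame wins the runoff.

Kwame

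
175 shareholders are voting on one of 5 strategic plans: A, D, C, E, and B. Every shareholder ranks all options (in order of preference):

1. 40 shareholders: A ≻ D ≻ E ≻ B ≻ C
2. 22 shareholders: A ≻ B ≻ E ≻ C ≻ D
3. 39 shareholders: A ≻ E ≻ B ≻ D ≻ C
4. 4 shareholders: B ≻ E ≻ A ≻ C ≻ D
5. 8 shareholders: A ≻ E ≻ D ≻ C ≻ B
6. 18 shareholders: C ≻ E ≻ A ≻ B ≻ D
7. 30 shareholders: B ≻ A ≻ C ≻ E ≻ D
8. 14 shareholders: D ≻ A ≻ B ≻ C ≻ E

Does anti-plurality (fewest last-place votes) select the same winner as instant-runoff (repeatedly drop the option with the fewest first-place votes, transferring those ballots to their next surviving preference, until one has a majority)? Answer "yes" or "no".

Anti-plurality — last-place votes: A 0, D 74, C 79, E 14, B 8. Winner: A.
Instant-runoff — R1 A 109, D 14, C 18, E 0, B 34 (A winner). Winner: A.
The two methods agree.

yes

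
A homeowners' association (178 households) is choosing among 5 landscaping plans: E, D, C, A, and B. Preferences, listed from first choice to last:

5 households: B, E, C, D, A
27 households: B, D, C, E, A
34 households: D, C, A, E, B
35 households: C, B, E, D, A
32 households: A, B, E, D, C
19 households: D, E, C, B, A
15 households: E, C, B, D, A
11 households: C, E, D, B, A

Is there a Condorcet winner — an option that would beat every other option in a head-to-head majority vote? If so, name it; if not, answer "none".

Checking pairwise contests:
C beats E 107–71.
E beats D 98–80.
D beats C 112–66.
E beats A 112–66.
C beats B 114–64.
Every option loses at least one head-to-head, so there is no Condorcet winner.

none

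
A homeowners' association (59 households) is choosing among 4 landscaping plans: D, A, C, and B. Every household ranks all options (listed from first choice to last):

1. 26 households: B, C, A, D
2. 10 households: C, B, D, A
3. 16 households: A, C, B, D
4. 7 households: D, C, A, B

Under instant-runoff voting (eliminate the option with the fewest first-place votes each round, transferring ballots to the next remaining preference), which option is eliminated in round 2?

Round 1: D 7, A 16, C 10, B 26. Eliminate D.
Round 2: A 16, C 17, B 26. Eliminate A.

A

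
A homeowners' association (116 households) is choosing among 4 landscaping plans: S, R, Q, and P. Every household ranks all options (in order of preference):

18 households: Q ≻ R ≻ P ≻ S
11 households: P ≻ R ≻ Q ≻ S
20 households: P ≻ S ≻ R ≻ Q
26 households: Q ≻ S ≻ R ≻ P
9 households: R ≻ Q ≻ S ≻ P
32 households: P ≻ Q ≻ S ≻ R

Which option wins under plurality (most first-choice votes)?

P

First-place votes: S 0, R 9, Q 44, P 63.
P has the most first-place votes.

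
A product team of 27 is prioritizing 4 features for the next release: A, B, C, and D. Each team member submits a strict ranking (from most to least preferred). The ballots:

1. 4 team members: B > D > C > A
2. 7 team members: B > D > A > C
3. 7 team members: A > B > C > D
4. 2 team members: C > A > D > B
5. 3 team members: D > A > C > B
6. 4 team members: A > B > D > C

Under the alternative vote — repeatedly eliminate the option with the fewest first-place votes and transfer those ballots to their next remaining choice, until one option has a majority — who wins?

A

Round 1: A 11, B 11, C 2, D 3. Eliminate C.
Round 2: A 13, B 11, D 3. Eliminate D.
Round 3: A 16, B 11. A has a majority.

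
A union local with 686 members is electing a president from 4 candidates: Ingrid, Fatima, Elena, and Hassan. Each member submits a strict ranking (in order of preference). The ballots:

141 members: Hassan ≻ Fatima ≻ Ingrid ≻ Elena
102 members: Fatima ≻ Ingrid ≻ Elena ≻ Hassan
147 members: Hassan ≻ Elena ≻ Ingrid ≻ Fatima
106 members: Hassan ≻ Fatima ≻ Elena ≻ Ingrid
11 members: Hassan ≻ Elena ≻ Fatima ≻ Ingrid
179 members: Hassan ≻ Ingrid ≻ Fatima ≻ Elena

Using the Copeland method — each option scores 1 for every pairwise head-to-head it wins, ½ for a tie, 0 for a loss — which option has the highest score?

Hassan

Ingrid: beats Elena; loses to Fatima and Hassan → score 1.
Fatima: beats Ingrid and Elena; loses to Hassan → score 2.
Elena: loses to Ingrid, Fatima, and Hassan → score 0.
Hassan: beats Ingrid, Fatima, and Elena → score 3.
Hassan has the best pairwise record.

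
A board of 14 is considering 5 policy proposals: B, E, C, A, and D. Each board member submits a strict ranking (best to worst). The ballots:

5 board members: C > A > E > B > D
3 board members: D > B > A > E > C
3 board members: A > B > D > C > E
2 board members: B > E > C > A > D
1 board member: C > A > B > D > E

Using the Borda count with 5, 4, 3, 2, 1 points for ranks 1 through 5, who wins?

B: 5·2 + 3·4 + 3·4 + 2·5 + 1·3 = 47
E: 5·3 + 3·2 + 3·1 + 2·4 + 1·1 = 33
C: 5·5 + 3·1 + 3·2 + 2·3 + 1·5 = 45
A: 5·4 + 3·3 + 3·5 + 2·2 + 1·4 = 52
D: 5·1 + 3·5 + 3·3 + 2·1 + 1·2 = 33
A has the highest Borda score (52).

A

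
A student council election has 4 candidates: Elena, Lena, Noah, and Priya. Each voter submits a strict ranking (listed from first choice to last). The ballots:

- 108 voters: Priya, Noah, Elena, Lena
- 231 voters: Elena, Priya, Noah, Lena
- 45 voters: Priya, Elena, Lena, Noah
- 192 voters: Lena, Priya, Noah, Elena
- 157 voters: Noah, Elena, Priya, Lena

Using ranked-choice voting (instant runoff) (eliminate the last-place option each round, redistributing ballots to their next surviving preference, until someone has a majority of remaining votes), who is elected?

Round 1: Elena 231, Lena 192, Noah 157, Priya 153. Eliminate Priya.
Round 2: Elena 276, Lena 192, Noah 265. Eliminate Lena.
Round 3: Elena 276, Noah 457. Noah has a majority.

Noah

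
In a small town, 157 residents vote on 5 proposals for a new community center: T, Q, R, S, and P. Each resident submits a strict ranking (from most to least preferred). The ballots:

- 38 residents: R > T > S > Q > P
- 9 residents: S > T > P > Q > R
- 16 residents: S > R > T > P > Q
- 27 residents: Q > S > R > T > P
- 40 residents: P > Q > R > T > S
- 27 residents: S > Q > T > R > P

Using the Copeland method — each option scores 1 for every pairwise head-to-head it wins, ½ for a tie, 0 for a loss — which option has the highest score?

T: beats P; loses to Q, R, and S → score 1.
Q: beats T, R, and P; loses to S → score 3.
R: beats T and P; loses to Q and S → score 2.
S: beats T, Q, R, and P → score 4.
P: loses to T, Q, R, and S → score 0.
S has the best pairwise record.

S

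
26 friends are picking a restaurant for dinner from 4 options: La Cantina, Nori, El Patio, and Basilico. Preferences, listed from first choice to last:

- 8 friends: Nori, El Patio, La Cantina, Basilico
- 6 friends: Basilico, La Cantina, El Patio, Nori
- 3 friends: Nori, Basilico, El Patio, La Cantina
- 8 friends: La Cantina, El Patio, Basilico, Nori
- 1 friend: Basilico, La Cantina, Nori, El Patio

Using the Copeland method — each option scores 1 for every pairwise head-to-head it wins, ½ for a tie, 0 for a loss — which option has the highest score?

La Cantina: beats Nori, El Patio, and Basilico → score 3.
Nori: loses to La Cantina, El Patio, and Basilico → score 0.
El Patio: beats Nori and Basilico; loses to La Cantina → score 2.
Basilico: beats Nori; loses to La Cantina and El Patio → score 1.
La Cantina has the best pairwise record.

La Cantina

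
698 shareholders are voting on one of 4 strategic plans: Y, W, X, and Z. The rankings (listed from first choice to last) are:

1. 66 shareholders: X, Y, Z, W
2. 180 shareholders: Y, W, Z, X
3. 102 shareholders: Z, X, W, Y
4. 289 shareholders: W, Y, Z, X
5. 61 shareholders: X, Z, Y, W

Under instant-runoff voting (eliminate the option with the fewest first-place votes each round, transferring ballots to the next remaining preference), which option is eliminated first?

Round 1: Y 180, W 289, X 127, Z 102. Eliminate Z.

Z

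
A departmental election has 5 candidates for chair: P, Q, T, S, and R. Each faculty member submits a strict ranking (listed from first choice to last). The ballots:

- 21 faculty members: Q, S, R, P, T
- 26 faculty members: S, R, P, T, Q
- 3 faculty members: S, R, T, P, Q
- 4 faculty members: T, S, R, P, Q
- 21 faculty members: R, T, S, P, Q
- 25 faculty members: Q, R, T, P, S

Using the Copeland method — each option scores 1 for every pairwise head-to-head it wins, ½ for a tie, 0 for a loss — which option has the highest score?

P: beats Q; loses to T, S, and R → score 1.
Q: loses to P, T, S, and R → score 0.
T: beats P and Q; ties S; loses to R → score 2.5.
S: beats P, Q, and R; ties T → score 3.5.
R: beats P, Q, and T; loses to S → score 3.
S has the best pairwise record.

S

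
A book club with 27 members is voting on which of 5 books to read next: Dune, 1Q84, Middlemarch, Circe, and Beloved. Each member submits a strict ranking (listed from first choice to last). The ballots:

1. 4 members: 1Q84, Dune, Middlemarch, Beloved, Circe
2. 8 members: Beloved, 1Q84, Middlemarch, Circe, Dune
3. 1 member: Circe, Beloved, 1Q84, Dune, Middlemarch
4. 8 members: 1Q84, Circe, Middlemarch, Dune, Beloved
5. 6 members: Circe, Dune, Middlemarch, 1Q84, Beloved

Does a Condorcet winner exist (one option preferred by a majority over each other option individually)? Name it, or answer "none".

1Q84 vs Dune: 21–6 for 1Q84.
1Q84 vs Middlemarch: 21–6 for 1Q84.
1Q84 vs Circe: 20–7 for 1Q84.
1Q84 vs Beloved: 18–9 for 1Q84.
1Q84 beats every other option head-to-head.

1Q84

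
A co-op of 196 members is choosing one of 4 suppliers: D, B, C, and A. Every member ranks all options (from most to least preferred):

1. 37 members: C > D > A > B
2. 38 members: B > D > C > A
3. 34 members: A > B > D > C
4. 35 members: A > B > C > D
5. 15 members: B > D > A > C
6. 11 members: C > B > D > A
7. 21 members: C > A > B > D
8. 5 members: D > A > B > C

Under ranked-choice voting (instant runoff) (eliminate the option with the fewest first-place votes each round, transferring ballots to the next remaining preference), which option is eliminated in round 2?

B

Round 1: D 5, B 53, C 69, A 69. Eliminate D.
Round 2: B 53, C 69, A 74. Eliminate B.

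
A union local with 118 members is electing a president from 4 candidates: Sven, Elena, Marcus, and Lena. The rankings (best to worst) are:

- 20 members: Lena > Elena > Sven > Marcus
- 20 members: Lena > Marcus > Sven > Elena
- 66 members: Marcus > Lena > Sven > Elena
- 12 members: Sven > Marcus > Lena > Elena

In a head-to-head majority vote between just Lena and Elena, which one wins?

Voters preferring Lena to Elena: 118; preferring Elena to Lena: 0.
Lena wins the head-to-head.

Lena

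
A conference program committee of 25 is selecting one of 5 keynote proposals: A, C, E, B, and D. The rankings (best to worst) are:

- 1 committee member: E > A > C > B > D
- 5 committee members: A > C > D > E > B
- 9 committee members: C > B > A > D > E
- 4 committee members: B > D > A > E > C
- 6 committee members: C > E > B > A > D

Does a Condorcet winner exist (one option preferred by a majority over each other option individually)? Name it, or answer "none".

C vs A: 15–10 for C.
C vs E: 20–5 for C.
C vs B: 21–4 for C.
C vs D: 21–4 for C.
C beats every other option head-to-head.

C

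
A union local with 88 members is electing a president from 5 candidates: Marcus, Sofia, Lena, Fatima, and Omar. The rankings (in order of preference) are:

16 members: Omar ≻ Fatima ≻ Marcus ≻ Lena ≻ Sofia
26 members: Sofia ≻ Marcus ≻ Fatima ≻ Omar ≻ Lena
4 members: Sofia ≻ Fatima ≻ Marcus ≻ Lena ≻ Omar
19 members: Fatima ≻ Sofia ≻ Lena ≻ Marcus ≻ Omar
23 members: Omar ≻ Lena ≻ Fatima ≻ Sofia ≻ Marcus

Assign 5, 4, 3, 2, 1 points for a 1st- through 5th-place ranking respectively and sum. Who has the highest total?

Fatima

Marcus: 16·3 + 26·4 + 4·3 + 19·2 + 23·1 = 225
Sofia: 16·1 + 26·5 + 4·5 + 19·4 + 23·2 = 288
Lena: 16·2 + 26·1 + 4·2 + 19·3 + 23·4 = 215
Fatima: 16·4 + 26·3 + 4·4 + 19·5 + 23·3 = 322
Omar: 16·5 + 26·2 + 4·1 + 19·1 + 23·5 = 270
Fatima has the highest Borda score (322).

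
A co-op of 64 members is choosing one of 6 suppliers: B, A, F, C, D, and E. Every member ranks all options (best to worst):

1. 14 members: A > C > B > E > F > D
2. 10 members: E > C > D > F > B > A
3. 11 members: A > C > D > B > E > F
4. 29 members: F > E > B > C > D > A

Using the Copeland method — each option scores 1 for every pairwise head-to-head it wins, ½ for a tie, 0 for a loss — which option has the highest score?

E

B: beats A and D; loses to F, C, and E → score 2.
A: loses to B, F, C, D, and E → score 0.
F: beats B, A, and D; loses to C and E → score 3.
C: beats B, A, F, and D; loses to E → score 4.
D: beats A; loses to B, F, C, and E → score 1.
E: beats B, A, F, C, and D → score 5.
E has the best pairwise record.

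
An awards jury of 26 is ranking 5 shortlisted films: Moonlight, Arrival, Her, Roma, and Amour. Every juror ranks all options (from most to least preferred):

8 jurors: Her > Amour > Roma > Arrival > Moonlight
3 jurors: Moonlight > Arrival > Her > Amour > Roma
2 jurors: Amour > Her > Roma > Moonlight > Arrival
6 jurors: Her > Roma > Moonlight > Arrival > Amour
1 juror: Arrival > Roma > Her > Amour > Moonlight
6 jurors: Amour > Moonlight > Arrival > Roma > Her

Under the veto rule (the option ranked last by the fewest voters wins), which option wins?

Last-place votes: Moonlight 9, Arrival 2, Her 6, Roma 3, Amour 6.
Arrival is ranked last by the fewest voters, so Arrival wins.

Arrival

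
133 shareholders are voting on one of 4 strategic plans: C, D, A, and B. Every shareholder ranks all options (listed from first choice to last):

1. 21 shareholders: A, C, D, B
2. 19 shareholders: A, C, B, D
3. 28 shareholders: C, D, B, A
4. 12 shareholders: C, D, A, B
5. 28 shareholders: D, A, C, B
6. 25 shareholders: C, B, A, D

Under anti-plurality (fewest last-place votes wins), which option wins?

C

Last-place votes: C 0, D 44, A 28, B 61.
C is ranked last by the fewest voters, so C wins.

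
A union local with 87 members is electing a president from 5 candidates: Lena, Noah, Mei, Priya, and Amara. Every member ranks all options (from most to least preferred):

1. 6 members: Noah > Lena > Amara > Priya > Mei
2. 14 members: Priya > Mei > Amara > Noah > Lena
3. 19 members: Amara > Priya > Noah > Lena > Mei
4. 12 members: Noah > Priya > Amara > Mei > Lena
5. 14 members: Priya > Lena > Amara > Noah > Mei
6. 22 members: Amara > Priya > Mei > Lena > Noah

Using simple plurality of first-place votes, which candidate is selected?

Amara

First-place votes: Lena 0, Noah 18, Mei 0, Priya 28, Amara 41.
Amara has the most first-place votes.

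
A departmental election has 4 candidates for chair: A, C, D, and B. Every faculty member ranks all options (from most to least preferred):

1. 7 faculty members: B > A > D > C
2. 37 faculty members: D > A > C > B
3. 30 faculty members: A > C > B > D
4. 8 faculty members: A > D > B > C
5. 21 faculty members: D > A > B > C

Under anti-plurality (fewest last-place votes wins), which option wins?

A

Last-place votes: A 0, C 36, D 30, B 37.
A is ranked last by the fewest voters, so A wins.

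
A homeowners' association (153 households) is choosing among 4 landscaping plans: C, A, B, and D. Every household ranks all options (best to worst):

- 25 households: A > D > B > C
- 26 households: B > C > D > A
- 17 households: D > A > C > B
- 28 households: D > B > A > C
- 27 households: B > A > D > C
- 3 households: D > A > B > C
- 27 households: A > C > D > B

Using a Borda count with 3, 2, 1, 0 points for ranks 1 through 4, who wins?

C: 25·0 + 26·2 + 17·1 + 28·0 + 27·0 + 3·0 + 27·2 = 123
A: 25·3 + 26·0 + 17·2 + 28·1 + 27·2 + 3·2 + 27·3 = 278
B: 25·1 + 26·3 + 17·0 + 28·2 + 27·3 + 3·1 + 27·0 = 243
D: 25·2 + 26·1 + 17·3 + 28·3 + 27·1 + 3·3 + 27·1 = 274
A has the highest Borda score (278).

A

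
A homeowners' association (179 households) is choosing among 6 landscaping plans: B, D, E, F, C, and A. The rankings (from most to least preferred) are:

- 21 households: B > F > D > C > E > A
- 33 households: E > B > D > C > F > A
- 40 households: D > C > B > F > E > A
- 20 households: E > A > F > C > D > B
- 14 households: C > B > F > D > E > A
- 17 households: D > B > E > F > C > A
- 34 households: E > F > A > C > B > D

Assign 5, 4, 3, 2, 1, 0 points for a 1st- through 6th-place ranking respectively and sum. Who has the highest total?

E

B: 21·5 + 33·4 + 40·3 + 20·0 + 14·4 + 17·4 + 34·1 = 515
D: 21·3 + 33·3 + 40·5 + 20·1 + 14·2 + 17·5 + 34·0 = 495
E: 21·1 + 33·5 + 40·1 + 20·5 + 14·1 + 17·3 + 34·5 = 561
F: 21·4 + 33·1 + 40·2 + 20·3 + 14·3 + 17·2 + 34·4 = 469
C: 21·2 + 33·2 + 40·4 + 20·2 + 14·5 + 17·1 + 34·2 = 463
A: 21·0 + 33·0 + 40·0 + 20·4 + 14·0 + 17·0 + 34·3 = 182
E has the highest Borda score (561).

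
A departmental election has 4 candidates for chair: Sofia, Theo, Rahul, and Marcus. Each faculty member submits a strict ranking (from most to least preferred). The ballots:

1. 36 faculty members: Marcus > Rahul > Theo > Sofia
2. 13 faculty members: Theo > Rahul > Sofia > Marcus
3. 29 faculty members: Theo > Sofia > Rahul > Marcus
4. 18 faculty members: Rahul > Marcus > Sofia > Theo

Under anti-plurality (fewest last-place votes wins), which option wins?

Rahul

Last-place votes: Sofia 36, Theo 18, Rahul 0, Marcus 42.
Rahul is ranked last by the fewest voters, so Rahul wins.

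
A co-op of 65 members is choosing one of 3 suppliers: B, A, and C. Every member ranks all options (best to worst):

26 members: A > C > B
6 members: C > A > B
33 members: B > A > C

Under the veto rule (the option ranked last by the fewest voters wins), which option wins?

A

Last-place votes: B 32, A 0, C 33.
A is ranked last by the fewest voters, so A wins.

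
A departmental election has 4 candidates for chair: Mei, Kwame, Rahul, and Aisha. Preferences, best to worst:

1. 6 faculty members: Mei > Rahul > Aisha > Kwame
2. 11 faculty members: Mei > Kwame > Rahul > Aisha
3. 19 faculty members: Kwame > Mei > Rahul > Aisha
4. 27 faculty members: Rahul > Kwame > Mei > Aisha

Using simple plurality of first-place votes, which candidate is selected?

Rahul

First-place votes: Mei 17, Kwame 19, Rahul 27, Aisha 0.
Rahul has the most first-place votes.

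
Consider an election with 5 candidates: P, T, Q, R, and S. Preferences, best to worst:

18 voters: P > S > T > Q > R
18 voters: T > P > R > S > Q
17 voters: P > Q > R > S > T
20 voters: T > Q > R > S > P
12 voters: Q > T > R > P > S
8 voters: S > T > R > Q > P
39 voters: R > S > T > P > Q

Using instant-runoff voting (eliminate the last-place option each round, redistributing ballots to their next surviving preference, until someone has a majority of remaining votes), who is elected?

Round 1: P 35, T 38, Q 12, R 39, S 8. Eliminate S.
Round 2: P 35, T 46, Q 12, R 39. Eliminate Q.
Round 3: P 35, T 58, R 39. Eliminate P.
Round 4: T 76, R 56. T has a majority.

T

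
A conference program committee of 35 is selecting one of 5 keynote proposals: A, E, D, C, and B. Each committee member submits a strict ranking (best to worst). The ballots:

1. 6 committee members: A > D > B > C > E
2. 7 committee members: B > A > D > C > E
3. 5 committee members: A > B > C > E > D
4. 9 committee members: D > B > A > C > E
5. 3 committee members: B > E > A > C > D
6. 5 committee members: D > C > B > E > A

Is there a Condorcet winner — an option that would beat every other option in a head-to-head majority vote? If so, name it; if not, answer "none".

Checking pairwise contests:
B beats A 24–11.
A beats E 27–8.
A beats D 21–14.
A beats C 30–5.
D beats B 20–15.
Every option loses at least one head-to-head, so there is no Condorcet winner.

none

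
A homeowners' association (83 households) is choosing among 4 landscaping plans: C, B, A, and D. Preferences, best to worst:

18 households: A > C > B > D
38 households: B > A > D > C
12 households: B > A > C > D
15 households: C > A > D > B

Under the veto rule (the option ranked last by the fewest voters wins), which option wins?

Last-place votes: C 38, B 15, A 0, D 30.
A is ranked last by the fewest voters, so A wins.

A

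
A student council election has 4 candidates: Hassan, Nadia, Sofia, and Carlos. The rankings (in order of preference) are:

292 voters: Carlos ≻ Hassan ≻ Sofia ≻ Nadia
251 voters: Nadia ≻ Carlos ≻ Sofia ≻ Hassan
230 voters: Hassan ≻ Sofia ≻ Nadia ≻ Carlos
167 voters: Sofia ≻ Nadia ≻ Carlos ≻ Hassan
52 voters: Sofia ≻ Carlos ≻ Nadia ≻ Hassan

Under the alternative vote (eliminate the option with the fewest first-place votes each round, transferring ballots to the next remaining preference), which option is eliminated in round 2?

Round 1: Hassan 230, Nadia 251, Sofia 219, Carlos 292. Eliminate Sofia.
Round 2: Hassan 230, Nadia 418, Carlos 344. Eliminate Hassan.

Hassan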